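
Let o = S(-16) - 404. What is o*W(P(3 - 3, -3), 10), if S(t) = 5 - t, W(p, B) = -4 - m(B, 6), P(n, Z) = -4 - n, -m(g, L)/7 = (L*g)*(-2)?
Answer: 323252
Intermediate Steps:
m(g, L) = 14*L*g (m(g, L) = -7*L*g*(-2) = -(-14)*L*g = 14*L*g)
W(p, B) = -4 - 84*B (W(p, B) = -4 - 14*6*B = -4 - 84*B)
o = -383 (o = (5 - 1*(-16)) - 404 = (5 + 16) - 404 = 21 - 404 = -383)
o*W(P(3 - 3, -3), 10) = -383*(-4 - 84*10) = -383*(-4 - 840) = -383*(-844) = 323252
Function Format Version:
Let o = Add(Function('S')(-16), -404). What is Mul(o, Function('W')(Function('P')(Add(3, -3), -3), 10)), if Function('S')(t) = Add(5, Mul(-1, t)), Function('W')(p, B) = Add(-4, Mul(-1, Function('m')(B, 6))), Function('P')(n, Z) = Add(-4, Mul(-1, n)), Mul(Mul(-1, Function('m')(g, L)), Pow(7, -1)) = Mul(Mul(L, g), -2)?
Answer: 323252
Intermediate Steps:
Function('m')(g, L) = Mul(14, L, g) (Function('m')(g, L) = Mul(-7, Mul(Mul(L, g), -2)) = Mul(-7, Mul(-2, L, g)) = Mul(14, L, g))
Function('W')(p, B) = Add(-4, Mul(-84, B)) (Function('W')(p, B) = Add(-4, Mul(-1, Mul(14, 6, B))) = Add(-4, Mul(-1, Mul(84, B))) = Add(-4, Mul(-84, B)))
o = -383 (o = Add(Add(5, Mul(-1, -16)), -404) = Add(Add(5, 16), -404) = Add(21, -404) = -383)
Mul(o, Function('W')(Function('P')(Add(3, -3), -3), 10)) = Mul(-383, Add(-4, Mul(-84, 10))) = Mul(-383, Add(-4, -840)) = Mul(-383, -844) = 323252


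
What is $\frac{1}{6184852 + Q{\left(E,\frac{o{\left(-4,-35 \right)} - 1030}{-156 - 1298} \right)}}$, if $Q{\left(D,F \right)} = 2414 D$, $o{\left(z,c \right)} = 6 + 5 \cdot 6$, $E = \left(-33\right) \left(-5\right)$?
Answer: $\frac{1}{6583162} \approx 1.519 \cdot 10^{-7}$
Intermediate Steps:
$E = 165$
$o{\left(z,c \right)} = 36$ ($o{\left(z,c \right)} = 6 + 30 = 36$)
$\frac{1}{6184852 + Q{\left(E,\frac{o{\left(-4,-35 \right)} - 1030}{-156 - 1298} \right)}} = \frac{1}{6184852 + 2414 \cdot 165} = \frac{1}{6184852 + 398310} = \frac{1}{6583162}$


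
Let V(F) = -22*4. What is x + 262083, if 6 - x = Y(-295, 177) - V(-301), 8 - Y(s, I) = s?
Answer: 261698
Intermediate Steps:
V(F) = -88
Y(s, I) = 8 - s
x = -385 (x = 6 - ((8 - 1*(-295)) - 1*(-88)) = 6 - ((8 + 295) + 88) = 6 - (303 + 88) = 6 - 1*391 = 6 - 391 = -385)
x + 262083 = -385 + 262083 = 261698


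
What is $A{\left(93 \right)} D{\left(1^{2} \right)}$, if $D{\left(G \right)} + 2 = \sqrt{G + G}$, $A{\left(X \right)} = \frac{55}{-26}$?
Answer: $\frac{55}{13} - \frac{55 \sqrt{2}}{26} \approx 1.2392$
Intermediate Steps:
$A{\left(X \right)} = - \frac{55}{26}$ ($A{\left(X \right)} = 55 \left(- \frac{1}{26}\right) = - \frac{55}{26}$)
$D{\left(G \right)} = -2 + \sqrt{2} \sqrt{G}$ ($D{\left(G \right)} = -2 + \sqrt{G + G} = -2 + \sqrt{2 G} = -2 + \sqrt{2} \sqrt{G}$)
$A{\left(93 \right)} D{\left(1^{2} \right)} = - \frac{55 \left(-2 + \sqrt{2} \sqrt{1^{2}}\right)}{26} = - \frac{55 \left(-2 + \sqrt{2} \sqrt{1}\right)}{26} = - \frac{55 \left(-2 + \sqrt{2} \cdot 1\right)}{26} = - \frac{55 \left(-2 + \sqrt{2}\right)}{26} = \frac{55}{13} - \frac{55 \sqrt{2}}{26}$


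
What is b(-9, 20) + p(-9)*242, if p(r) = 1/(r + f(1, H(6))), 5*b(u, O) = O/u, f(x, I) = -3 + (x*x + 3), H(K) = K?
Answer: -1105/36 ≈ -30.694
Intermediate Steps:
f(x, I) = x**2 (f(x, I) = -3 + (x**2 + 3) = -3 + (3 + x**2) = x**2)
b(u, O) = O/(5*u) (b(u, O) = (O/u)/5 = O/(5*u))
p(r) = 1/(1 + r) (p(r) = 1/(r + 1**2) = 1/(r + 1) = 1/(1 + r))
b(-9, 20) + p(-9)*242 = (1/5)*20/(-9) + 242/(1 - 9) = (1/5)*20*(-1/9) + 242/(-8) = -4/9 - 1/8*242 = -4/9 - 121/4 = -1105/36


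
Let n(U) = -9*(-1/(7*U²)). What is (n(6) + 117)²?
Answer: 10738729/784 ≈ 13697.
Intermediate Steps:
n(U) = 9/(7*U²) (n(U) = -(-9)/(7*U²) = 9/(7*U²))
(n(6) + 117)² = ((9/7)/6² + 117)² = ((9/7)*(1/36) + 117)² = (1/28 + 117)² = (3277/28)² = 10738729/784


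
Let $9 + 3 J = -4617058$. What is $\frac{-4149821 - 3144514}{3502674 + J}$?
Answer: $- \frac{4376601}{1178191} \approx -3.7147$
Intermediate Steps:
$J = - \frac{4617067}{3}$ ($J = -3 + \frac{1}{3} \left(-4617058\right) = -3 - \frac{4617058}{3} = - \frac{4617067}{3} \approx -1.539 \cdot 10^{6}$)
$\frac{-4149821 - 3144514}{3502674 + J} = \frac{-4149821 - 3144514}{3502674 - \frac{4617067}{3}} = - \frac{7294335}{\frac{5890955}{3}} = \left(-7294335\right) \frac{3}{5890955} = - \frac{4376601}{1178191}$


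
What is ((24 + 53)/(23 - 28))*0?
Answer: 0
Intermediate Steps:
((24 + 53)/(23 - 28))*0 = (77/(-5))*0 = (77*(-⅕))*0 = -77/5*0 = 0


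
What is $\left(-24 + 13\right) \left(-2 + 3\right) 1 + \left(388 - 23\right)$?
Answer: $354$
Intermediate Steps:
$\left(-24 + 13\right) \left(-2 + 3\right) 1 + \left(388 - 23\right) = - 11 \cdot 1 \cdot 1 + 365 = \left(-11\right) 1 + 365 = -11 + 365 = 354$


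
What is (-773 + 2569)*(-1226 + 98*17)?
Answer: 790240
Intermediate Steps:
(-773 + 2569)*(-1226 + 98*17) = 1796*(-1226 + 1666) = 1796*440 = 790240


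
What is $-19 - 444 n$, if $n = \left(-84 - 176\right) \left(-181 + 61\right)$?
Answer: $-13852819$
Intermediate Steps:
$n = 31200$ ($n = \left(-260\right) \left(-120\right) = 31200$)
$-19 - 444 n = -19 - 13852800 = -13852819$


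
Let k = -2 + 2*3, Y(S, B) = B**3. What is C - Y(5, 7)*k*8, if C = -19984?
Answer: -30960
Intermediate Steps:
k = 4 (k = -2 + 6 = 4)
C - Y(5, 7)*k*8 = -19984 - 7**3*4*8 = -19984 - 343*4*8 = -19984 - 1372*8 = -19984 - 1*10976 = -19984 - 10976 = -30960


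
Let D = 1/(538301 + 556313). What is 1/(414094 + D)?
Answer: 1094614/453273089717 ≈ 2.4149e-6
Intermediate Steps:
D = 1/1094614 ≈ 9.1356e-7
1/(414094 + D) = 1/(414094 + 1/1094614) = 1/(453273089717/1094614) = 1094614/453273089717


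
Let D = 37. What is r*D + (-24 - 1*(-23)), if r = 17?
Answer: 628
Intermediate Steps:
r*D + (-24 - 1*(-23)) = 17*37 + (-24 - 1*(-23)) = 629 + (-24 + 23) = 629 - 1 = 628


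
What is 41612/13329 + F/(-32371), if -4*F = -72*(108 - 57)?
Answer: 1334786030/431473059 ≈ 3.0936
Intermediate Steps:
F = 918 (F = -(-18)*(108 - 57) = -(-18)*51 = -¼*(-3672) = 918)
41612/13329 + F/(-32371) = 41612/13329 + 918/(-32371) = 41612*(1/13329) + 918*(-1/32371) = 41612/13329 - 918/32371 = 1334786030/431473059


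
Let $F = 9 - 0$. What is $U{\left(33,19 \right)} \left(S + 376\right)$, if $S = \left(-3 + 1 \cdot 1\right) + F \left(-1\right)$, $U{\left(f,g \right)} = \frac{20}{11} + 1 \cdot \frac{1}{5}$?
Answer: $\frac{8103}{11} \approx 736.64$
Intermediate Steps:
$U{\left(f,g \right)} = \frac{111}{55}$ ($U{\left(f,g \right)} = 20 \cdot \frac{1}{11} + 1 \cdot \frac{1}{5} = \frac{20}{11} + \frac{1}{5} = \frac{111}{55}$)
$F = 9$ ($F = 9 + 0 = 9$)
$S = -11$ ($S = \left(-3 + 1 \cdot 1\right) + 9 \left(-1\right) = \left(-3 + 1\right) - 9 = -2 - 9 = -11$)
$U{\left(33,19 \right)} \left(S + 376\right) = \frac{111 \left(-11 + 376\right)}{55} = \frac{111}{55} \cdot 365 = \frac{8103}{11}$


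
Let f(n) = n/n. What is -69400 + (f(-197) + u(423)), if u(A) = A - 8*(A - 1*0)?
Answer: -72360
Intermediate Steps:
u(A) = -7*A (u(A) = A - 8*(A + 0) = A - 8*A = -7*A)
f(n) = 1
-69400 + (f(-197) + u(423)) = -69400 + (1 - 7*423) = -69400 + (1 - 2961) = -69400 - 2960 = -72360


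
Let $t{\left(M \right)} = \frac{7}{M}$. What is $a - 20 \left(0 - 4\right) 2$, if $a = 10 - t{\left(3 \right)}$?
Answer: $\frac{503}{3} \approx 167.67$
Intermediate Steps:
$a = \frac{23}{3}$ ($a = 10 - \frac{7}{3} = \frac{23}{3} \approx 7.6667$)
$a - 20 \left(0 - 4\right) 2 = \frac{23}{3} - 20 \left(0 - 4\right) 2 = \frac{23}{3} - 20 \left(\left(-4\right) 2\right) = \frac{23}{3} - -160 = \frac{23}{3} + 160 = \frac{503}{3}$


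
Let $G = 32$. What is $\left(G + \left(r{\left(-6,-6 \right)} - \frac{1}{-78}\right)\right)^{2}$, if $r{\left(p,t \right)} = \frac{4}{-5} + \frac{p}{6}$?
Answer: $\frac{138839089}{152100} \approx 912.81$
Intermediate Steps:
$r{\left(p,t \right)} = - \frac{4}{5} + \frac{p}{6}$ ($r{\left(p,t \right)} = 4 \left(- \frac{1}{5}\right) + p \frac{1}{6} = - \frac{4}{5} + \frac{p}{6}$)
$\left(G + \left(r{\left(-6,-6 \right)} - \frac{1}{-78}\right)\right)^{2} = \left(32 + \left(\left(- \frac{4}{5} + \frac{1}{6} \left(-6\right)\right) - \frac{1}{-78}\right)\right)^{2} = \left(32 - \frac{697}{390}\right)^{2} = \left(\frac{11783}{390}\right)^{2} = \frac{138839089}{152100}$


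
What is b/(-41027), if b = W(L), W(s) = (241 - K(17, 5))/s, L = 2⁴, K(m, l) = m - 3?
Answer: -227/656432 ≈ -0.00034581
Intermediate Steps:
K(m, l) = -3 + m
L = 16
W(s) = 227/s (W(s) = (241 - (-3 + 17))/s = (241 - 1*14)/s = (241 - 14)/s = 227/s)
b = 227/16 ≈ 14.188
b/(-41027) = (227/16)/(-41027) = (227/16)*(-1/41027) = -227/656432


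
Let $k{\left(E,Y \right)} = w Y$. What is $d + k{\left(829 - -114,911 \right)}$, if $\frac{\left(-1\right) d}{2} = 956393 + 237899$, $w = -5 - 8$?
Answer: $-2400427$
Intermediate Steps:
$w = -13$ ($w = -5 - 8 = -13$)
$d = -2388584$ ($d = - 2 \left(956393 + 237899\right) = \left(-2\right) 1194292 = -2388584$)
$k{\left(E,Y \right)} = - 13 Y$
$d + k{\left(829 - -114,911 \right)} = -2388584 - 11843 = -2400427$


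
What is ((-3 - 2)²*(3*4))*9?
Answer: 2700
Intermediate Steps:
((-3 - 2)²*(3*4))*9 = ((-5)²*12)*9 = (25*12)*9 = 300*9 = 2700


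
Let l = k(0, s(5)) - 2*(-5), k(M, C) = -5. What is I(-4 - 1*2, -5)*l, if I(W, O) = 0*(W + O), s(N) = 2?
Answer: 0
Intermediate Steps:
l = 5 (l = -5 - 2*(-5) = -5 + 10 = 5)
I(W, O) = 0 (I(W, O) = 0*(O + W) = 0)
I(-4 - 1*2, -5)*l = 0*5 = 0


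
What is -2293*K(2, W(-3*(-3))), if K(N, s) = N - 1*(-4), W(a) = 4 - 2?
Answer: -13758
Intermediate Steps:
W(a) = 2
K(N, s) = 4 + N (K(N, s) = N + 4 = 4 + N)
-2293*K(2, W(-3*(-3))) = -2293*(4 + 2) = -2293*6 = -13758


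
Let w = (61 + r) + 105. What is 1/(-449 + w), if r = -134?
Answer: -1/417 ≈ -0.0023981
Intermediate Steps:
w = 32 (w = (61 - 134) + 105 = -73 + 105 = 32)
1/(-449 + w) = 1/(-449 + 32) = 1/(-417) = -1/417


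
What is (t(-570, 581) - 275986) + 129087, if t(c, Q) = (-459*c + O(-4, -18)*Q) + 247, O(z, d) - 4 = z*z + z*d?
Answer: 168430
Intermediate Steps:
O(z, d) = 4 + z² + d*z (O(z, d) = 4 + (z*z + z*d) = 4 + (z² + d*z) = 4 + z² + d*z)
t(c, Q) = 247 - 459*c + 92*Q (t(c, Q) = (-459*c + (4 + (-4)² - 18*(-4))*Q) + 247 = (-459*c + (4 + 16 + 72)*Q) + 247 = (-459*c + 92*Q) + 247 = 247 - 459*c + 92*Q)
(t(-570, 581) - 275986) + 129087 = ((247 - 459*(-570) + 92*581) - 275986) + 129087 = ((247 + 261630 + 53452) - 275986) + 129087 = (315329 - 275986) + 129087 = 39343 + 129087 = 168430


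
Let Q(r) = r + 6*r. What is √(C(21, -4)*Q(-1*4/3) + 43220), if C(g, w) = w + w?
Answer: 2*√97413/3 ≈ 208.07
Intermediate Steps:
C(g, w) = 2*w
Q(r) = 7*r
√(C(21, -4)*Q(-1*4/3) + 43220) = √((2*(-4))*(7*(-1*4/3)) + 43220) = √(-56*(-4*⅓) + 43220) = √(-56*(-4)/3 + 43220) = √(-8*(-28/3) + 43220) = √(224/3 + 43220) = √(129884/3) = 2*√97413/3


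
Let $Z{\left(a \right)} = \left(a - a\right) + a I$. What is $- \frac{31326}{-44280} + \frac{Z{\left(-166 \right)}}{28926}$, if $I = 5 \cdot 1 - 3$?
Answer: $\frac{8254027}{11859660} \approx 0.69598$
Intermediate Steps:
$I = 2$ ($I = 5 - 3 = 2$)
$Z{\left(a \right)} = 2 a$ ($Z{\left(a \right)} = \left(a - a\right) + a 2 = 0 + 2 a = 2 a$)
$- \frac{31326}{-44280} + \frac{Z{\left(-166 \right)}}{28926} = - \frac{31326}{-44280} + \frac{2 \left(-166\right)}{28926} = \left(-31326\right) \left(- \frac{1}{44280}\right) - \frac{166}{14463} = \frac{5221}{7380} - \frac{166}{14463} = \frac{8254027}{11859660}$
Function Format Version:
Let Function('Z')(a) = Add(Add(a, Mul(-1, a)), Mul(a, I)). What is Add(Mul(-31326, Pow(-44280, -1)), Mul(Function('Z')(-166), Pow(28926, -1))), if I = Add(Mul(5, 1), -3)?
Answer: Rational(8254027, 11859660) ≈ 0.69598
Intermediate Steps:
I = 2 (I = Add(5, -3) = 2)
Function('Z')(a) = Mul(2, a) (Function('Z')(a) = Add(Add(a, Mul(-1, a)), Mul(a, 2)) = Add(0, Mul(2, a)) = Mul(2, a))
Add(Mul(-31326, Pow(-44280, -1)), Mul(Function('Z')(-166), Pow(28926, -1))) = Add(Mul(-31326, Pow(-44280, -1)), Mul(Mul(2, -166), Pow(28926, -1))) = Add(Mul(-31326, Rational(-1, 44280)), Mul(-332, Rational(1, 28926))) = Add(Rational(5221, 7380), Rational(-166, 14463)) = Rational(8254027, 11859660)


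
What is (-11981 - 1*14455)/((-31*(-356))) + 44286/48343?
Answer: -197313813/133378337 ≈ -1.4794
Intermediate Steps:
(-11981 - 1*14455)/((-31*(-356))) + 44286/48343 = (-11981 - 14455)/11036 + 44286*(1/48343) = -26436*1/11036 + 44286/48343 = -6609/2759 + 44286/48343 = -197313813/133378337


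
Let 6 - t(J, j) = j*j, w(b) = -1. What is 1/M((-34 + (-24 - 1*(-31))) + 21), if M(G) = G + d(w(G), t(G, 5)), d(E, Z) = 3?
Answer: -⅓ ≈ -0.33333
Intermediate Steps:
t(J, j) = 6 - j² (t(J, j) = 6 - j*j = 6 - j²)
M(G) = 3 + G (M(G) = G + 3 = 3 + G)
1/M((-34 + (-24 - 1*(-31))) + 21) = 1/(3 + ((-34 + (-24 - 1*(-31))) + 21)) = 1/(3 + ((-34 + (-24 + 31)) + 21)) = 1/(3 + ((-34 + 7) + 21)) = 1/(3 + (-27 + 21)) = 1/(3 - 6) = 1/(-3) = -⅓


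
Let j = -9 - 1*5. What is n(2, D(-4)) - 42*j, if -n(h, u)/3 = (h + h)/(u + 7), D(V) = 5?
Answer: 587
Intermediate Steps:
j = -14 (j = -9 - 5 = -14)
n(h, u) = -6*h/(7 + u) (n(h, u) = -3*(h + h)/(u + 7) = -3*2*h/(7 + u) = -6*h/(7 + u))
n(2, D(-4)) - 42*j = -6*2/(7 + 5) - 42*(-14) = -6*2/12 + 588 = -6*2*1/12 + 588 = -1 + 588 = 587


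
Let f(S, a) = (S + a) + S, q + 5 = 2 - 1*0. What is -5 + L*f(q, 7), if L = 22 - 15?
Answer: 2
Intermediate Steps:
L = 7
q = -3 (q = -5 + (2 - 1*0) = -5 + (2 + 0) = -5 + 2 = -3)
f(S, a) = a + 2*S
-5 + L*f(q, 7) = -5 + 7*(7 + 2*(-3)) = -5 + 7*(7 - 6) = -5 + 7*1 = -5 + 7 = 2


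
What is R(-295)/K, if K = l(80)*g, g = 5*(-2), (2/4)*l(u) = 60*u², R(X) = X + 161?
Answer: 67/3840000 ≈ 1.7448e-5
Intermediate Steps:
R(X) = 161 + X
l(u) = 120*u² (l(u) = 2*(60*u²) = 120*u²)
g = -10
K = -7680000 (K = (120*80²)*(-10) = (120*6400)*(-10) = 768000*(-10) = -7680000)
R(-295)/K = (161 - 295)/(-7680000) = -134*(-1/7680000) = 67/3840000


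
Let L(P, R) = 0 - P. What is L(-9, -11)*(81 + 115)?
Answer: 1764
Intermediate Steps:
L(P, R) = -P
L(-9, -11)*(81 + 115) = (-1*(-9))*(81 + 115) = 9*196 = 1764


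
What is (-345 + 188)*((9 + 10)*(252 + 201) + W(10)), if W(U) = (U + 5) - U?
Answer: -1352084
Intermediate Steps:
W(U) = 5 (W(U) = (5 + U) - U = 5)
(-345 + 188)*((9 + 10)*(252 + 201) + W(10)) = (-345 + 188)*((9 + 10)*(252 + 201) + 5) = -157*(19*453 + 5) = -157*(8607 + 5) = -157*8612 = -1352084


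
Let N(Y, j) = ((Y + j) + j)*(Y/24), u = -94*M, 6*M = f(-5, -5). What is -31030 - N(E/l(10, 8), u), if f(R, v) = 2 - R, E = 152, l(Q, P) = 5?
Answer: -6927904/225 ≈ -30791.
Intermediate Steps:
M = 7/6 (M = (2 - 1*(-5))/6 = (2 + 5)/6 = (1/6)*7 = 7/6 ≈ 1.1667)
u = -329/3 (u = -94*7/6 = -329/3 ≈ -109.67)
N(Y, j) = Y*(Y + 2*j)/24 (N(Y, j) = (Y + 2*j)*(Y*(1/24)) = (Y + 2*j)*(Y/24) = Y*(Y + 2*j)/24)
-31030 - N(E/l(10, 8), u) = -31030 - 152/5*(152/5 + 2*(-329/3))/24 = -31030 - 152*(1/5)*(152*(1/5) - 658/3)/24 = -31030 - 152*(152/5 - 658/3)/(24*5) = -31030 - 152*(-2834)/(24*5*15) = -31030 - 1*(-53846/225) = -31030 + 53846/225 = -6927904/225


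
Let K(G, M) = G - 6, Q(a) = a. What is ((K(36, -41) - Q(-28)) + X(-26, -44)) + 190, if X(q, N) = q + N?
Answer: 178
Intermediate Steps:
K(G, M) = -6 + G
X(q, N) = N + q
((K(36, -41) - Q(-28)) + X(-26, -44)) + 190 = (((-6 + 36) - 1*(-28)) + (-44 - 26)) + 190 = ((30 + 28) - 70) + 190 = (58 - 70) + 190 = -12 + 190 = 178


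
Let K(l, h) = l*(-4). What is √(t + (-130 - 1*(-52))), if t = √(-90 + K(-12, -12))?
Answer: √(-78 + I*√42) ≈ 0.36658 + 8.8394*I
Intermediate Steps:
K(l, h) = -4*l
t = I*√42 (t = √(-90 - 4*(-12)) = √(-90 + 48) = √(-42) = I*√42 ≈ 6.4807*I)
√(t + (-130 - 1*(-52))) = √(I*√42 + (-130 - 1*(-52))) = √(I*√42 + (-130 + 52)) = √(I*√42 - 78) = √(-78 + I*√42)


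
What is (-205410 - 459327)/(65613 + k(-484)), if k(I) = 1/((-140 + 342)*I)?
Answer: -64990007016/6414851783 ≈ -10.131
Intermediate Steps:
k(I) = 1/(202*I)
(-205410 - 459327)/(65613 + k(-484)) = (-205410 - 459327)/(65613 + (1/202)/(-484)) = -664737/(65613 + (1/202)*(-1/484)) = -664737/(65613 - 1/97768) = -664737/6414851783/97768 = -664737*97768/6414851783 = -64990007016/6414851783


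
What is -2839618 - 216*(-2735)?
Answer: -2248858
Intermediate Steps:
-2839618 - 216*(-2735) = -2839618 - 1*(-590760) = -2839618 + 590760 = -2248858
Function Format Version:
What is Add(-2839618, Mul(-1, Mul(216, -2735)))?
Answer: -2248858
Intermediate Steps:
Add(-2839618, Mul(-1, Mul(216, -2735))) = Add(-2839618, Mul(-1, -590760)) = Add(-2839618, 590760) = -2248858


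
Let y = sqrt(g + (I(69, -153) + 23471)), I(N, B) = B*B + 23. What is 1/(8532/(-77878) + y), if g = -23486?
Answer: 166113774/35505907849901 + 1516245721*sqrt(23417)/35505907849901 ≈ 0.0065395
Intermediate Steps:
I(N, B) = 23 + B**2 (I(N, B) = B**2 + 23 = 23 + B**2)
y = sqrt(23417) (y = sqrt(-23486 + ((23 + (-153)**2) + 23471)) = sqrt(-23486 + ((23 + 23409) + 23471)) = sqrt(-23486 + (23432 + 23471)) = sqrt(-23486 + 46903) = sqrt(23417) ≈ 153.03)
1/(8532/(-77878) + y) = 1/(8532/(-77878) + sqrt(23417)) = 1/(8532*(-1/77878) + sqrt(23417)) = 1/(-4266/38939 + sqrt(23417))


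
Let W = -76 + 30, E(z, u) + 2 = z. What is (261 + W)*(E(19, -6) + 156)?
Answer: 37195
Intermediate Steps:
E(z, u) = -2 + z
W = -46
(261 + W)*(E(19, -6) + 156) = (261 - 46)*((-2 + 19) + 156) = 215*(17 + 156) = 215*173 = 37195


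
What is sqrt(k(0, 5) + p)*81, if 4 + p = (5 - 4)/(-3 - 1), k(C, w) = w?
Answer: 81*sqrt(3)/2 ≈ 70.148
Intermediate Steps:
p = -17/4 (p = -4 + (5 - 4)/(-3 - 1) = -4 + 1/(-4) = -4 + 1*(-1/4) = -4 - 1/4 = -17/4 ≈ -4.2500)
sqrt(k(0, 5) + p)*81 = sqrt(5 - 17/4)*81 = sqrt(3/4)*81 = (sqrt(3)/2)*81 = 81*sqrt(3)/2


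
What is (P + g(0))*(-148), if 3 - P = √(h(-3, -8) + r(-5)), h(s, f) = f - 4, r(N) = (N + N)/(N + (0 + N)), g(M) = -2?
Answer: -148 + 148*I*√11 ≈ -148.0 + 490.86*I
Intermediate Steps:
r(N) = 1 (r(N) = (2*N)/(N + N) = (2*N)/((2*N)) = (2*N)*(1/(2*N)) = 1)
h(s, f) = -4 + f
P = 3 - I*√11 (P = 3 - √((-4 - 8) + 1) = 3 - √(-12 + 1) = 3 - √(-11) = 3 - I*√11 ≈ 3.0 - 3.3166*I)
(P + g(0))*(-148) = ((3 - I*√11) - 2)*(-148) = (1 - I*√11)*(-148) = -148 + 148*I*√11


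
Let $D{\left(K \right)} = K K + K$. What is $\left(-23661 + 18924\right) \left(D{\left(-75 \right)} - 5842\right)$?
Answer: $1383204$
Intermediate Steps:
$D{\left(K \right)} = K + K^{2}$ ($D{\left(K \right)} = K^{2} + K = K + K^{2}$)
$\left(-23661 + 18924\right) \left(D{\left(-75 \right)} - 5842\right) = \left(-23661 + 18924\right) \left(- 75 \left(1 - 75\right) - 5842\right) = - 4737 \left(\left(-75\right) \left(-74\right) - 5842\right) = - 4737 \left(5550 - 5842\right) = \left(-4737\right) \left(-292\right) = 1383204$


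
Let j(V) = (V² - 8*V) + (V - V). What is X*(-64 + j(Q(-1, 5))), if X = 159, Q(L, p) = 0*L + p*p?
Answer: 57399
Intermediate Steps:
Q(L, p) = p² (Q(L, p) = 0 + p² = p²)
j(V) = V² - 8*V (j(V) = (V² - 8*V) + 0 = V² - 8*V)
X*(-64 + j(Q(-1, 5))) = 159*(-64 + 5²*(-8 + 5²)) = 159*(-64 + 25*(-8 + 25)) = 159*(-64 + 25*17) = 159*(-64 + 425) = 159*361 = 57399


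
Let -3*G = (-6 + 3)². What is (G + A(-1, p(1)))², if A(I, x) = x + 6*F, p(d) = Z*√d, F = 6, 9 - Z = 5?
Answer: 1369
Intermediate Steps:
Z = 4 (Z = 9 - 1*5 = 9 - 5 = 4)
G = -3 (G = -(-6 + 3)²/3 = -⅓*(-3)² = -⅓*9 = -3)
p(d) = 4*√d
A(I, x) = 36 + x (A(I, x) = x + 6*6 = x + 36 = 36 + x)
(G + A(-1, p(1)))² = (-3 + (36 + 4*√1))² = (-3 + (36 + 4*1))² = (-3 + (36 + 4))² = (-3 + 40)² = 37² = 1369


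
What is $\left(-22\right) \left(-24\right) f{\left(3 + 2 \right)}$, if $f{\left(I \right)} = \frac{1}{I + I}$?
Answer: $\frac{264}{5} \approx 52.8$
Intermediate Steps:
$f{\left(I \right)} = \frac{1}{2 I}$
$\left(-22\right) \left(-24\right) f{\left(3 + 2 \right)} = \left(-22\right) \left(-24\right) \frac{1}{2 \left(3 + 2\right)} = 528 \frac{1}{2 \cdot 5} = 528 \cdot \frac{1}{2} \cdot \frac{1}{5} = 528 \cdot \frac{1}{10} = \frac{264}{5}$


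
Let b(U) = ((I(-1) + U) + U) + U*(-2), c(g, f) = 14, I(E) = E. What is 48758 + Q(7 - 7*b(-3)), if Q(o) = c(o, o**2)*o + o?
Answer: 48968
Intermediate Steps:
b(U) = -1 (b(U) = ((-1 + U) + U) + U*(-2) = (-1 + 2*U) - 2*U = -1)
Q(o) = 15*o (Q(o) = 14*o + o = 15*o)
48758 + Q(7 - 7*b(-3)) = 48758 + 15*(7 - 7*(-1)) = 48758 + 15*(7 + 7) = 48758 + 15*14 = 48758 + 210 = 48968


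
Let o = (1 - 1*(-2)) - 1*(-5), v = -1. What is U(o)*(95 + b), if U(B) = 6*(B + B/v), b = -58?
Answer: 0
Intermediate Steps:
o = 8 (o = (1 + 2) + 5 = 3 + 5 = 8)
U(B) = 0 (U(B) = 6*(B + B/(-1)) = 6*(B + B*(-1)) = 6*(B - B) = 6*0 = 0)
U(o)*(95 + b) = 0*(95 - 58) = 0*37 = 0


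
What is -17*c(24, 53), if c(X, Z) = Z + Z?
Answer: -1802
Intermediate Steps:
c(X, Z) = 2*Z
-17*c(24, 53) = -34*53 = -17*106 = -1802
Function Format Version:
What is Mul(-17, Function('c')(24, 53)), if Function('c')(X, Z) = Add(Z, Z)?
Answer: -1802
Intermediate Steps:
Function('c')(X, Z) = Mul(2, Z)
Mul(-17, Function('c')(24, 53)) = Mul(-17, Mul(2, 53)) = Mul(-17, 106) = -1802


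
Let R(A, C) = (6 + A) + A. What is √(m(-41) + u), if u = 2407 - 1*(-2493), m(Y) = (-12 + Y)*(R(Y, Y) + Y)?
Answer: √11101 ≈ 105.36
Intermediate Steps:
R(A, C) = 6 + 2*A
m(Y) = (-12 + Y)*(6 + 3*Y) (m(Y) = (-12 + Y)*((6 + 2*Y) + Y) = (-12 + Y)*(6 + 3*Y))
u = 4900 (u = 2407 + 2493 = 4900)
√(m(-41) + u) = √((-72 - 30*(-41) + 3*(-41)²) + 4900) = √((-72 + 1230 + 3*1681) + 4900) = √((-72 + 1230 + 5043) + 4900) = √(6201 + 4900) = √11101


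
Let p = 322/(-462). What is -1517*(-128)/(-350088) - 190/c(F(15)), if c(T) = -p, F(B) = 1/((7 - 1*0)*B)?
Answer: -274939726/1006503 ≈ -273.16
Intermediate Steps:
p = -23/33 (p = 322*(-1/462) = -23/33 ≈ -0.69697)
F(B) = 1/(7*B) (F(B) = 1/((7 + 0)*B) = 1/(7*B))
c(T) = 23/33 (c(T) = -1*(-23/33) = 23/33)
-1517*(-128)/(-350088) - 190/c(F(15)) = -1517*(-128)/(-350088) - 190/23/33 = 194176*(-1/350088) - 190*33/23 = -24272/43761 - 6270/23 = -274939726/1006503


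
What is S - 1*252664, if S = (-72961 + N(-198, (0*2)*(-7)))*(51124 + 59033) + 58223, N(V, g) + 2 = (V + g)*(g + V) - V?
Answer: -3697173518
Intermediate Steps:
N(V, g) = -2 + (V + g)**2 - V (N(V, g) = -2 + ((V + g)*(g + V) - V) = -2 + ((V + g)*(V + g) - V) = -2 + ((V + g)**2 - V) = -2 + (V + g)**2 - V)
S = -3696920854 (S = (-72961 + (-2 + (-198 + (0*2)*(-7))**2 - 1*(-198)))*(51124 + 59033) + 58223 = (-72961 + (-2 + (-198 + 0*(-7))**2 + 198))*110157 + 58223 = (-72961 + (-2 + (-198 + 0)**2 + 198))*110157 + 58223 = (-72961 + (-2 + (-198)**2 + 198))*110157 + 58223 = (-72961 + (-2 + 39204 + 198))*110157 + 58223 = (-72961 + 39400)*110157 + 58223 = -33561*110157 + 58223 = -3696979077 + 58223 = -3696920854)
S - 1*252664 = -3696920854 - 1*252664 = -3696920854 - 252664 = -3697173518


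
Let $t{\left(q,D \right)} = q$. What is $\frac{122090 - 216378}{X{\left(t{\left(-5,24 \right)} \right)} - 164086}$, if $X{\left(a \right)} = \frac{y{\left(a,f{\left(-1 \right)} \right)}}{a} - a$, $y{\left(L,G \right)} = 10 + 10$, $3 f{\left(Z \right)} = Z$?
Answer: $\frac{94288}{164085} \approx 0.57463$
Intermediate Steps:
$f{\left(Z \right)} = \frac{Z}{3}$
$y{\left(L,G \right)} = 20$
$X{\left(a \right)} = - a + \frac{20}{a}$ ($X{\left(a \right)} = \frac{20}{a} - a = - a + \frac{20}{a}$)
$\frac{122090 - 216378}{X{\left(t{\left(-5,24 \right)} \right)} - 164086} = \frac{122090 - 216378}{\left(\left(-1\right) \left(-5\right) + \frac{20}{-5}\right) - 164086} = - \frac{94288}{\left(5 + 20 \left(- \frac{1}{5}\right)\right) - 164086} = - \frac{94288}{\left(5 - 4\right) - 164086} = - \frac{94288}{1 - 164086} = - \frac{94288}{-164085} = \left(-94288\right) \left(- \frac{1}{164085}\right) = \frac{94288}{164085}$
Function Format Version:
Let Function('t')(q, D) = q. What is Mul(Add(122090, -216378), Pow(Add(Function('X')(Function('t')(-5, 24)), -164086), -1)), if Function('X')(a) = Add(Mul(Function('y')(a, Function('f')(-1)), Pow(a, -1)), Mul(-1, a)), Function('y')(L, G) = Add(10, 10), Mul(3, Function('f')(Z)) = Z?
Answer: Rational(94288, 164085) ≈ 0.57463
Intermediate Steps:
Function('f')(Z) = Mul(Rational(1, 3), Z)
Function('y')(L, G) = 20
Function('X')(a) = Add(Mul(-1, a), Mul(20, Pow(a, -1))) (Function('X')(a) = Add(Mul(20, Pow(a, -1)), Mul(-1, a)) = Add(Mul(-1, a), Mul(20, Pow(a, -1))))
Mul(Add(122090, -216378), Pow(Add(Function('X')(Function('t')(-5, 24)), -164086), -1)) = Mul(Add(122090, -216378), Pow(Add(Add(Mul(-1, -5), Mul(20, Pow(-5, -1))), -164086), -1)) = Mul(-94288, Pow(Add(Add(5, Mul(20, Rational(-1, 5))), -164086), -1)) = Mul(-94288, Pow(Add(Add(5, -4), -164086), -1)) = Mul(-94288, Pow(Add(1, -164086), -1)) = Mul(-94288, Pow(-164085, -1)) = Mul(-94288, Rational(-1, 164085)) = Rational(94288, 164085)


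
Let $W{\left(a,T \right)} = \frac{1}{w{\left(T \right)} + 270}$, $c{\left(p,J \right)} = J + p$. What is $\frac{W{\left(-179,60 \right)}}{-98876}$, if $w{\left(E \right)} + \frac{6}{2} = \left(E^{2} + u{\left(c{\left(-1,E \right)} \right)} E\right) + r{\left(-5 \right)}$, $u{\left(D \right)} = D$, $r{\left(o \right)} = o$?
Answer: $- \frac{1}{731880152} \approx -1.3663 \cdot 10^{-9}$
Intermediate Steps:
$w{\left(E \right)} = -8 + E^{2} + E \left(-1 + E\right)$ ($w{\left(E \right)} = -3 - \left(5 - E^{2} - \left(E - 1\right) E\right) = -3 - \left(5 - E^{2} - \left(-1 + E\right) E\right) = -3 - \left(5 - E^{2} - E \left(-1 + E\right)\right) = -3 + \left(-5 + E^{2} + E \left(-1 + E\right)\right) = -8 + E^{2} + E \left(-1 + E\right)$)
$W{\left(a,T \right)} = \frac{1}{262 - T + 2 T^{2}}$ ($W{\left(a,T \right)} = \frac{1}{\left(-8 - T + 2 T^{2}\right) + 270} = \frac{1}{262 - T + 2 T^{2}}$)
$\frac{W{\left(-179,60 \right)}}{-98876} = \frac{1}{\left(262 - 60 + 2 \cdot 60^{2}\right) \left(-98876\right)} = \frac{1}{262 - 60 + 2 \cdot 3600} \left(- \frac{1}{98876}\right) = \frac{1}{262 - 60 + 7200} \left(- \frac{1}{98876}\right) = \frac{1}{7402} \left(- \frac{1}{98876}\right) = - \frac{1}{731880152}$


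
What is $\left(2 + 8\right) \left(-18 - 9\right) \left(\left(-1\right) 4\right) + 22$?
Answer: $1102$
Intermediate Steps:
$\left(2 + 8\right) \left(-18 - 9\right) \left(\left(-1\right) 4\right) + 22 = 10 \left(-27\right) \left(-4\right) + 22 = \left(-270\right) \left(-4\right) + 22 = 1080 + 22 = 1102$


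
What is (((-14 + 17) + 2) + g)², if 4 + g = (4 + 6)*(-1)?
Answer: 81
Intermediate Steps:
g = -14 (g = -4 + (4 + 6)*(-1) = -4 + 10*(-1) = -4 - 10 = -14)
(((-14 + 17) + 2) + g)² = (((-14 + 17) + 2) - 14)² = ((3 + 2) - 14)² = (5 - 14)² = (-9)² = 81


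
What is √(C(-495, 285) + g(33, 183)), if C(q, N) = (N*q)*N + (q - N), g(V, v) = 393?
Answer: 3*I*√4467418 ≈ 6340.9*I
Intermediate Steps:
C(q, N) = q - N + q*N² (C(q, N) = q*N² + (q - N) = q - N + q*N²)
√(C(-495, 285) + g(33, 183)) = √((-495 - 1*285 - 495*285²) + 393) = √((-495 - 285 - 495*81225) + 393) = √((-495 - 285 - 40206375) + 393) = √(-40207155 + 393) = √(-40206762) = 3*I*√4467418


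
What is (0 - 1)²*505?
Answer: 505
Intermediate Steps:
(0 - 1)²*505 = (-1)²*505 = 1*505 = 505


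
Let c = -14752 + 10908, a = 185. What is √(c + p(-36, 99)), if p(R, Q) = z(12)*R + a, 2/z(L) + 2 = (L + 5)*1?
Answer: I*√91595/5 ≈ 60.529*I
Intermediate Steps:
z(L) = 2/(3 + L) (z(L) = 2/(-2 + (L + 5)*1) = 2/(-2 + (5 + L)*1) = 2/(-2 + (5 + L)) = 2/(3 + L))
p(R, Q) = 185 + 2*R/15 (p(R, Q) = (2/(3 + 12))*R + 185 = (2/15)*R + 185 = (2*(1/15))*R + 185 = 2*R/15 + 185 = 185 + 2*R/15)
c = -3844
√(c + p(-36, 99)) = √(-3844 + (185 + (2/15)*(-36))) = √(-3844 + (185 - 24/5)) = √(-3844 + 901/5) = √(-18319/5) = I*√91595/5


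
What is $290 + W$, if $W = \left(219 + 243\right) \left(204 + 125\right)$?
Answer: $152288$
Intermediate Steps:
$W = 151998$ ($W = 462 \cdot 329 = 151998$)
$290 + W = 290 + 151998 = 152288$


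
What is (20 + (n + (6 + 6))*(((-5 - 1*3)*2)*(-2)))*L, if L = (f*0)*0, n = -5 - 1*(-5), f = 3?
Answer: 0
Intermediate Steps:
n = 0 (n = -5 + 5 = 0)
L = 0 (L = (3*0)*0 = 0*0 = 0)
(20 + (n + (6 + 6))*(((-5 - 1*3)*2)*(-2)))*L = (20 + (0 + (6 + 6))*(((-5 - 1*3)*2)*(-2)))*0 = (20 + (0 + 12)*(((-5 - 3)*2)*(-2)))*0 = (20 + 12*(-8*2*(-2)))*0 = (20 + 12*(-16*(-2)))*0 = (20 + 12*32)*0 = (20 + 384)*0 = 404*0 = 0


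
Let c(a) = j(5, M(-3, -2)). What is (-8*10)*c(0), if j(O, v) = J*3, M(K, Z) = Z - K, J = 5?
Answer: -1200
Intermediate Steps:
j(O, v) = 15 (j(O, v) = 5*3 = 15)
c(a) = 15
(-8*10)*c(0) = -8*10*15 = -80*15 = -1200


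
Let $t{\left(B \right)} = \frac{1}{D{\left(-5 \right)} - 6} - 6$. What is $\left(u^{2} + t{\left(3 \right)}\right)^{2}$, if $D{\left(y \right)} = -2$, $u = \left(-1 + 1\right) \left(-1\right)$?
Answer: $\frac{2401}{64} \approx 37.516$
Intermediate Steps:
$u = 0$ ($u = 0 \left(-1\right) = 0$)
$t{\left(B \right)} = - \frac{49}{8}$ ($t{\left(B \right)} = \frac{1}{-2 - 6} - 6 = \frac{1}{-8} - 6 = - \frac{1}{8} - 6 = - \frac{49}{8}$)
$\left(u^{2} + t{\left(3 \right)}\right)^{2} = \left(0^{2} - \frac{49}{8}\right)^{2} = \left(0 - \frac{49}{8}\right)^{2} = \left(- \frac{49}{8}\right)^{2} = \frac{2401}{64}$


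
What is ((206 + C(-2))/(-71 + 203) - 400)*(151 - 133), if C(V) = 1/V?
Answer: -315567/44 ≈ -7172.0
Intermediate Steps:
((206 + C(-2))/(-71 + 203) - 400)*(151 - 133) = ((206 + 1/(-2))/(-71 + 203) - 400)*(151 - 133) = ((206 - 1/2)/132 - 400)*18 = ((411/2)*(1/132) - 400)*18 = (137/88 - 400)*18 = -35063/88*18 = -315567/44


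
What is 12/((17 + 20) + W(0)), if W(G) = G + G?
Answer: 12/37 ≈ 0.32432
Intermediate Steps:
W(G) = 2*G
12/((17 + 20) + W(0)) = 12/((17 + 20) + 2*0) = 12/(37 + 0) = 12/37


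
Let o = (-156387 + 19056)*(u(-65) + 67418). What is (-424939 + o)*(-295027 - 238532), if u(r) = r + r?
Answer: 4930700495987253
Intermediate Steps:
u(r) = 2*r
o = -9240728328 (o = (-156387 + 19056)*(2*(-65) + 67418) = -137331*(-130 + 67418) = -137331*67288 = -9240728328)
(-424939 + o)*(-295027 - 238532) = (-424939 - 9240728328)*(-295027 - 238532) = -9241153267*(-533559) = 4930700495987253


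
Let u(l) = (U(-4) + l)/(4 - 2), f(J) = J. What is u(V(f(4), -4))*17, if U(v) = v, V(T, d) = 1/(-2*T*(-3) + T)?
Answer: -1887/56 ≈ -33.696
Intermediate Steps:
V(T, d) = 1/(7*T) (V(T, d) = 1/(6*T + T) = 1/(7*T))
u(l) = -2 + l/2 (u(l) = (-4 + l)/(4 - 2) = (-4 + l)/2 = (-4 + l)*(1/2) = -2 + l/2)
u(V(f(4), -4))*17 = (-2 + ((1/7)/4)/2)*17 = (-2 + ((1/7)*(1/4))/2)*17 = (-2 + (1/2)*(1/28))*17 = (-2 + 1/56)*17 = -111/56*17 = -1887/56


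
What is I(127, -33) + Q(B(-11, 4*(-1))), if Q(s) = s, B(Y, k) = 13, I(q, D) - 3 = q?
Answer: 143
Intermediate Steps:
I(q, D) = 3 + q
I(127, -33) + Q(B(-11, 4*(-1))) = (3 + 127) + 13 = 130 + 13 = 143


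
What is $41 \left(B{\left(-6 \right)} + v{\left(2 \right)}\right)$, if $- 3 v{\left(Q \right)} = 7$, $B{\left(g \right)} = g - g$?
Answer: $- \frac{287}{3} \approx -95.667$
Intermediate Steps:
$B{\left(g \right)} = 0$
$v{\left(Q \right)} = - \frac{7}{3}$ ($v{\left(Q \right)} = \left(- \frac{1}{3}\right) 7 = - \frac{7}{3}$)
$41 \left(B{\left(-6 \right)} + v{\left(2 \right)}\right) = 41 \left(0 - \frac{7}{3}\right) = 41 \left(- \frac{7}{3}\right) = - \frac{287}{3}$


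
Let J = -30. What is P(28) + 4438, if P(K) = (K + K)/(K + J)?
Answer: 4410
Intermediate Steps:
P(K) = 2*K/(-30 + K) (P(K) = (K + K)/(K - 30) = (2*K)/(-30 + K) = 2*K/(-30 + K))
P(28) + 4438 = 2*28/(-30 + 28) + 4438 = 2*28/(-2) + 4438 = 2*28*(-½) + 4438 = -28 + 4438 = 4410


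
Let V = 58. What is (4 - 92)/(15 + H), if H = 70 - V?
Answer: -88/27 ≈ -3.2593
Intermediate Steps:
H = 12 (H = 70 - 1*58 = 70 - 58 = 12)
(4 - 92)/(15 + H) = (4 - 92)/(15 + 12) = -88/27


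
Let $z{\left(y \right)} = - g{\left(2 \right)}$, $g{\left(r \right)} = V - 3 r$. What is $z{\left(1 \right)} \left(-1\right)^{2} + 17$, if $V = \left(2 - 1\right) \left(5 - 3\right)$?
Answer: $21$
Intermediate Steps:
$V = 2$ ($V = 1 \cdot 2 = 2$)
$g{\left(r \right)} = 2 - 3 r$
$z{\left(y \right)} = 4$ ($z{\left(y \right)} = - (2 - 6) = \left(-1\right) \left(-4\right) = 4$)
$z{\left(1 \right)} \left(-1\right)^{2} + 17 = 4 \left(-1\right)^{2} + 17 = 4 \cdot 1 + 17 = 4 + 17 = 21$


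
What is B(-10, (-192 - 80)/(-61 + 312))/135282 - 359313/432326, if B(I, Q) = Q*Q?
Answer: -1531178621566241/1842335909820966 ≈ -0.83111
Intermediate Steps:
B(I, Q) = Q²
B(-10, (-192 - 80)/(-61 + 312))/135282 - 359313/432326 = ((-192 - 80)/(-61 + 312))²/135282 - 359313/432326 = (-272/251)²*(1/135282) - 359313*1/432326 = (-272*1/251)²*(1/135282) - 359313/432326 = (-272/251)²*(1/135282) - 359313/432326 = (73984/63001)*(1/135282) - 359313/432326 = 36992/4261450641 - 359313/432326 = -1531178621566241/1842335909820966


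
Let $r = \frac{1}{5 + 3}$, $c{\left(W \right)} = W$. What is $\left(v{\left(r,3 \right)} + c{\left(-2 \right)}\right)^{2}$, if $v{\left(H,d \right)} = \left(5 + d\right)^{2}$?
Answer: $3844$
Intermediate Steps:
$r = \frac{1}{8} \approx 0.125$
$\left(v{\left(r,3 \right)} + c{\left(-2 \right)}\right)^{2} = \left(\left(5 + 3\right)^{2} - 2\right)^{2} = \left(8^{2} - 2\right)^{2} = \left(64 - 2\right)^{2} = 62^{2} = 3844$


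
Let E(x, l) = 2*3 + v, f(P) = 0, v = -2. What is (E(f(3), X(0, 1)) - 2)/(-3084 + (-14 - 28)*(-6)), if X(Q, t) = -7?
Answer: -1/1416 ≈ -0.00070621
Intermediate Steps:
E(x, l) = 4 (E(x, l) = 2*3 - 2 = 6 - 2 = 4)
(E(f(3), X(0, 1)) - 2)/(-3084 + (-14 - 28)*(-6)) = (4 - 2)/(-3084 + (-14 - 28)*(-6)) = 2/(-3084 - 42*(-6)) = 2/(-3084 + 252) = 2/(-2832) = 2*(-1/2832) = -1/1416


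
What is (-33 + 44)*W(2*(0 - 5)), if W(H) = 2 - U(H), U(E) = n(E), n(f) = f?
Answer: 132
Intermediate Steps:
U(E) = E
W(H) = 2 - H
(-33 + 44)*W(2*(0 - 5)) = (-33 + 44)*(2 - 2*(0 - 5)) = 11*(2 - 2*(-5)) = 11*(2 - 1*(-10)) = 11*(2 + 10) = 11*12 = 132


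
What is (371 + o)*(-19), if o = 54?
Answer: -8075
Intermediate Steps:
(371 + o)*(-19) = (371 + 54)*(-19) = 425*(-19) = -8075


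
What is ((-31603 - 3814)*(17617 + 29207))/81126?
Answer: -276394268/13521 ≈ -20442.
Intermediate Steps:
((-31603 - 3814)*(17617 + 29207))/81126 = -35417*46824*(1/81126) = -1658365608*1/81126 = -276394268/13521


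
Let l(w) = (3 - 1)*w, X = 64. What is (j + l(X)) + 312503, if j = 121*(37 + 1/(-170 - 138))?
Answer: 8879013/28 ≈ 3.1711e+5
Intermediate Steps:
j = 125345/28 (j = 121*(37 + 1/(-308)) = 121*(37 - 1/308) = 121*(11395/308) = 125345/28 ≈ 4476.6)
l(w) = 2*w
(j + l(X)) + 312503 = (125345/28 + 2*64) + 312503 = (125345/28 + 128) + 312503 = 128929/28 + 312503 = 8879013/28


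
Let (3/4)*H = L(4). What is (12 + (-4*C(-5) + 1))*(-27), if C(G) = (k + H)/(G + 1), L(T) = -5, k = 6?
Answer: -333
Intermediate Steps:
H = -20/3 (H = (4/3)*(-5) = -20/3 ≈ -6.6667)
C(G) = -2/(3*(1 + G)) (C(G) = (6 - 20/3)/(G + 1) = -2/(3*(1 + G)))
(12 + (-4*C(-5) + 1))*(-27) = (12 + (-(-8)/(3 + 3*(-5)) + 1))*(-27) = (12 + (-(-8)/(3 - 15) + 1))*(-27) = (12 + (-(-8)/(-12) + 1))*(-27) = (12 + (-(-8)*(-1)/12 + 1))*(-27) = (12 + (-4*⅙ + 1))*(-27) = (12 + (-⅔ + 1))*(-27) = (12 + ⅓)*(-27) = (37/3)*(-27) = -333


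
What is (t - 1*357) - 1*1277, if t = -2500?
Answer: -4134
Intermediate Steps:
(t - 1*357) - 1*1277 = (-2500 - 1*357) - 1*1277 = (-2500 - 357) - 1277 = -2857 - 1277 = -4134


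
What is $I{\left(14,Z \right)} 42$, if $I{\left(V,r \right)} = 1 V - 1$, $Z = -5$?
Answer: $546$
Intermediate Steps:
$I{\left(V,r \right)} = -1 + V$ ($I{\left(V,r \right)} = V - 1 = -1 + V$)
$I{\left(14,Z \right)} 42 = \left(-1 + 14\right) 42 = 13 \cdot 42 = 546$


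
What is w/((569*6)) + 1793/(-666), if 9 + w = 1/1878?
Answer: -639281179/237225204 ≈ -2.6948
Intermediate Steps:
w = -16901/1878 (w = -9 + 1/1878 = -16901/1878 ≈ -8.9995)
w/((569*6)) + 1793/(-666) = -16901/(1878*(569*6)) + 1793/(-666) = -16901/1878/3414 + 1793*(-1/666) = -16901/1878*1/3414 - 1793/666 = -16901/6411492 - 1793/666 = -639281179/237225204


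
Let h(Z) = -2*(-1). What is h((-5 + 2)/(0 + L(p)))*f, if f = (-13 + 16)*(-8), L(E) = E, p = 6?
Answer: -48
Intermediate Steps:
h(Z) = 2
f = -24 (f = 3*(-8) = -24)
h((-5 + 2)/(0 + L(p)))*f = 2*(-24) = -48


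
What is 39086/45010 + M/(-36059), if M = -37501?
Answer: 1548661042/811507795 ≈ 1.9084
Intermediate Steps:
39086/45010 + M/(-36059) = 39086/45010 - 37501/(-36059) = 39086*(1/45010) - 37501*(-1/36059) = 19543/22505 + 37501/36059 = 1548661042/811507795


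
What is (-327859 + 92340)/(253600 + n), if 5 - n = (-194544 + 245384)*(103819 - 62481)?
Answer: 235519/2101370315 ≈ 0.00011208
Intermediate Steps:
n = -2101623915 (n = 5 - (-194544 + 245384)*(103819 - 62481) = 5 - 50840*41338 = 5 - 1*2101623920 = 5 - 2101623920 = -2101623915)
(-327859 + 92340)/(253600 + n) = (-327859 + 92340)/(253600 - 2101623915) = -235519/(-2101370315) = -235519*(-1/2101370315) = 235519/2101370315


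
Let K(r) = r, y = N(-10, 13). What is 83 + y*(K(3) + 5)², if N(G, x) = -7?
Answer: -365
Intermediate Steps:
y = -7
83 + y*(K(3) + 5)² = 83 - 7*(3 + 5)² = 83 - 7*8² = 83 - 7*64 = 83 - 448 = -365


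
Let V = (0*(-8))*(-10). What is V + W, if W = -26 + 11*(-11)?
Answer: -147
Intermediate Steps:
W = -147 (W = -26 - 121 = -147)
V = 0 (V = 0*(-10) = 0)
V + W = 0 - 147 = -147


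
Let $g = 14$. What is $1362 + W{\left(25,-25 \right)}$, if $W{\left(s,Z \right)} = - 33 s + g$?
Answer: $551$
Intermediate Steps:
$W{\left(s,Z \right)} = 14 - 33 s$ ($W{\left(s,Z \right)} = - 33 s + 14 = 14 - 33 s$)
$1362 + W{\left(25,-25 \right)} = 1362 + \left(14 - 825\right) = 1362 - 811 = 551$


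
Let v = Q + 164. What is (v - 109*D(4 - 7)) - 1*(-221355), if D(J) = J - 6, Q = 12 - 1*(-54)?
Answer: 222566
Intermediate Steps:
Q = 66 (Q = 12 + 54 = 66)
v = 230 (v = 66 + 164 = 230)
D(J) = -6 + J
(v - 109*D(4 - 7)) - 1*(-221355) = (230 - 109*(-6 + (4 - 7))) - 1*(-221355) = (230 - 109*(-6 - 3)) + 221355 = (230 - 109*(-9)) + 221355 = (230 + 981) + 221355 = 1211 + 221355 = 222566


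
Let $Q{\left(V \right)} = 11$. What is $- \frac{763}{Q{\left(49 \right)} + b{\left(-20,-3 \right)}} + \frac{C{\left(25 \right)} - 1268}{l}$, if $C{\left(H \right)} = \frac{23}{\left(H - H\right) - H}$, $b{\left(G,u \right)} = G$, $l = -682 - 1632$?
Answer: $\frac{44425057}{520650} \approx 85.326$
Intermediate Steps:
$l = -2314$ ($l = -682 - 1632 = -2314$)
$C{\left(H \right)} = - \frac{23}{H}$ ($C{\left(H \right)} = \frac{23}{0 - H} = \frac{23}{\left(-1\right) H} = 23 \left(- \frac{1}{H}\right) = - \frac{23}{H}$)
$- \frac{763}{Q{\left(49 \right)} + b{\left(-20,-3 \right)}} + \frac{C{\left(25 \right)} - 1268}{l} = - \frac{763}{11 - 20} + \frac{- \frac{23}{25} - 1268}{-2314} = - \frac{763}{-9} + \left(\left(-23\right) \frac{1}{25} - 1268\right) \left(- \frac{1}{2314}\right) = \left(-763\right) \left(- \frac{1}{9}\right) + \left(- \frac{23}{25} - 1268\right) \left(- \frac{1}{2314}\right) = \frac{763}{9} - - \frac{31723}{57850} = \frac{763}{9} + \frac{31723}{57850} = \frac{44425057}{520650}$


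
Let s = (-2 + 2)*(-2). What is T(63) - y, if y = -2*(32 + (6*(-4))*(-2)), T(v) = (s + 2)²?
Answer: 164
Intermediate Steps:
s = 0 (s = 0*(-2) = 0)
T(v) = 4 (T(v) = (0 + 2)² = 2² = 4)
y = -160 (y = -2*(32 - 24*(-2)) = -2*(32 + 48) = -2*80 = -160)
T(63) - y = 4 - 1*(-160) = 4 + 160 = 164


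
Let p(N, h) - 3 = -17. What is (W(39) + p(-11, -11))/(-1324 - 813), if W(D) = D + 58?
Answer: -83/2137 ≈ -0.038840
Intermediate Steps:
p(N, h) = -14 (p(N, h) = 3 - 17 = -14)
W(D) = 58 + D
(W(39) + p(-11, -11))/(-1324 - 813) = ((58 + 39) - 14)/(-1324 - 813) = (97 - 14)/(-2137) = 83*(-1/2137) = -83/2137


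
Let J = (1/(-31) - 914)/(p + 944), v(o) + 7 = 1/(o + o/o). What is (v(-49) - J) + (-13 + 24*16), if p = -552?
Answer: 26708459/72912 ≈ 366.31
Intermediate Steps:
v(o) = -7 + 1/(1 + o) (v(o) = -7 + 1/(o + o/o) = -7 + 1/(o + 1) = -7 + 1/(1 + o))
J = -28335/12152 (J = (1/(-31) - 914)/(-552 + 944) = (-1/31 - 914)/392 = -28335/31*1/392 = -28335/12152 ≈ -2.3317)
(v(-49) - J) + (-13 + 24*16) = ((-6 - 7*(-49))/(1 - 49) - 1*(-28335/12152)) + (-13 + 24*16) = ((-6 + 343)/(-48) + 28335/12152) + (-13 + 384) = (-1/48*337 + 28335/12152) + 371 = (-337/48 + 28335/12152) + 371 = -341893/72912 + 371 = 26708459/72912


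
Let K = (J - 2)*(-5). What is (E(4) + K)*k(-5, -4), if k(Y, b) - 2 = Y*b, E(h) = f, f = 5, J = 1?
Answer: 220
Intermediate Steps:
K = 5 (K = (1 - 2)*(-5) = -1*(-5) = 5)
E(h) = 5
k(Y, b) = 2 + Y*b
(E(4) + K)*k(-5, -4) = (5 + 5)*(2 - 5*(-4)) = 10*(2 + 20) = 10*22 = 220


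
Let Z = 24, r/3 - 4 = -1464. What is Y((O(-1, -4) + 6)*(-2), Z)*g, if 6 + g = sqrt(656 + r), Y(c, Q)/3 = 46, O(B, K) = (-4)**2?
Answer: -828 + 1932*I*sqrt(19) ≈ -828.0 + 8421.4*I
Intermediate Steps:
r = -4380 (r = 12 + 3*(-1464) = 12 - 4392 = -4380)
O(B, K) = 16
Y(c, Q) = 138 (Y(c, Q) = 3*46 = 138)
g = -6 + 14*I*sqrt(19) (g = -6 + sqrt(656 - 4380) = -6 + sqrt(-3724) = -6 + 14*I*sqrt(19) ≈ -6.0 + 61.025*I)
Y((O(-1, -4) + 6)*(-2), Z)*g = 138*(-6 + 14*I*sqrt(19)) = -828 + 1932*I*sqrt(19)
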